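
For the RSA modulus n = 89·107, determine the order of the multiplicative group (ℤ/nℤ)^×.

φ(89) = 89 − 1 = 88.
φ(107) = 107 − 1 = 106.
Since φ is multiplicative, φ(9523) = 88 · 106 = 9328.

9328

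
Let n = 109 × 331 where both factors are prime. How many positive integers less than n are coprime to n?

35640

φ(pq) = (p−1)(q−1) = 108 · 330 = 35640.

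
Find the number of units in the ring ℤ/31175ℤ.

23520

Prime factorization: 31175 = 5**2 · 29 · 43.
φ(31175) = 31175 · (1 − 1/5) · (1 − 1/29) · (1 − 1/43)
       = 31175 · 4704/6235 = 23520.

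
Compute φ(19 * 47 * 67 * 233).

12678336

φ(13940623) = 13940623 · (1 − 1/19) · (1 − 1/47) · (1 − 1/67) · (1 − 1/233)
       = 13940623 · 12678336/13940623 = 12678336.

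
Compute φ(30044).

30044 = 2^2 * 7 * 29 * 37.
φ(2^2) = 2^1·(2−1) = 2·1 = 2.
φ(7) = 7 − 1 = 6.
φ(29) = 29 − 1 = 28.
φ(37) = 37 − 1 = 36.
Since φ is multiplicative, φ(30044) = 2 · 6 · 28 · 36 = 12096.

12096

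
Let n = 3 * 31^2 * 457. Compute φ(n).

φ(3) = 3 − 1 = 2.
φ(31^2) = 31^1·(31−1) = 31·30 = 930.
φ(457) = 457 − 1 = 456.
Since φ is multiplicative, φ(1317531) = 2 · 930 · 456 = 848160.

848160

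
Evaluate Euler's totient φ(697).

640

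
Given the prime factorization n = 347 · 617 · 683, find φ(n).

145358752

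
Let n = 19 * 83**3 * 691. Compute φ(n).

φ(7506991523) = 7506991523 · (1 − 1/19) · (1 − 1/83) · (1 − 1/691)
       = 7506991523 · 1018440/1089707 = 7016033160.

7016033160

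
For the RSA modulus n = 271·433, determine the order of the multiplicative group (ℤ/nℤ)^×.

For distinct primes, φ(pq) = (p−1)(q−1) = 270 × 432 = 116640.

116640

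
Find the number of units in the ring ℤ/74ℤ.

First factor: 74 = 2 · 37.
φ(74) = 74 · (1 − 1/2) · (1 − 1/37)
       = 74 · 36/74 = 36.

36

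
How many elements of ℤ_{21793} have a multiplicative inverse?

19440

Prime factorization: 21793 = 19 · 31 · 37.
φ(21793) = 21793 · (1 − 1/19) · (1 − 1/31) · (1 − 1/37)
       = 21793 · 19440/21793 = 19440.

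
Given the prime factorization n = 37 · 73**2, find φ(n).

189216

φ(37) = 37 − 1 = 36.
φ(73^2) = 73^2 − 73^1 = 5329 − 73 = 5256.
Multiply: 36 · 5256 = 189216.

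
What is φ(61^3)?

φ(226981) = 226981 · (1 − 1/61)
       = 226981 · 60/61 = 223260.

223260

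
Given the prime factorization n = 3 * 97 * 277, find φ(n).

52992

φ(3) = 3 − 1 = 2.
φ(97) = 97 − 1 = 96.
φ(277) = 277 − 1 = 276.
Multiply: 2 · 96 · 276 = 52992.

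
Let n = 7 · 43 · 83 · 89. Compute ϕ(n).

1818432

φ(2223487) = 2223487 · (1 − 1/7) · (1 − 1/43) · (1 − 1/83) · (1 − 1/89)
       = 2223487 · 1818432/2223487 = 1818432.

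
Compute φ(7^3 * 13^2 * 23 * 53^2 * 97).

φ(7^3) = 7^3 − 7^2 = 343 − 49 = 294.
φ(13^2) = 13^2 − 13^1 = 169 − 13 = 156.
φ(23) = 23 − 1 = 22.
φ(53^2) = 53^1·(53−1) = 53·52 = 2756.
φ(97) = 97 − 1 = 96.
Since φ is multiplicative, φ(363272174993) = 294 · 156 · 22 · 2756 · 96 = 266959300608.

266959300608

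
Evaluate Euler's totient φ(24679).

22176

24679 = 23 * 29 * 37.
φ(23) = 23 − 1 = 22.
φ(29) = 29 − 1 = 28.
φ(37) = 37 − 1 = 36.
Multiply: 22 · 28 · 36 = 22176.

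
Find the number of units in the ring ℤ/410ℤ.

160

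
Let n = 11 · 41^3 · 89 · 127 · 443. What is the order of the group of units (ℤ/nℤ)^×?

3295362470400

φ(3796135528999) = 3796135528999 · (1 − 1/11) · (1 − 1/41) · (1 − 1/89) · (1 − 1/127) · (1 − 1/443)
       = 3796135528999 · 1960358400/2258260279 = 3295362470400.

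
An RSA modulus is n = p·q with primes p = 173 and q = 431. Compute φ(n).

φ(pq) = (p−1)(q−1) = 172 · 430 = 73960.

73960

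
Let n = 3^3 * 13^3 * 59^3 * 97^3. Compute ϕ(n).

φ(3^3) = 3^3 − 3^2 = 27 − 9 = 18.
φ(13^3) = 13^3 − 13^2 = 2197 − 169 = 2028.
φ(59^3) = 59^3 − 59^2 = 205379 − 3481 = 201898.
φ(97^3) = 97^3 − 97^2 = 912673 − 9409 = 903264.
Since φ is multiplicative, φ(11118982809866373) = 18 · 2028 · 201898 · 903264 = 6657132088908288.

6657132088908288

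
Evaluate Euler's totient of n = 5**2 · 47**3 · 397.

804782880

φ(5^2) = 5^2 − 5^1 = 25 − 5 = 20.
φ(47^3) = 47^2·(47−1) = 2209·46 = 101614.
φ(397) = 397 − 1 = 396.
φ(1030443275) = 20 × 101614 × 396 = 804782880.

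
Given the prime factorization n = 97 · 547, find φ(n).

52416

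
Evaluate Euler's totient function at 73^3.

φ(389017) = 389017 · (1 − 1/73)
       = 389017 · 72/73 = 383688.

383688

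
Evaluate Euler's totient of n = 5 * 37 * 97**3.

130070016

φ(168844505) = 168844505 · (1 − 1/5) · (1 − 1/37) · (1 − 1/97)
       = 168844505 · 13824/17945 = 130070016.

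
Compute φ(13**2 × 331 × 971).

φ(54316769) = 54316769 · (1 − 1/13) · (1 − 1/331) · (1 − 1/971)
       = 54316769 · 3841200/4178213 = 49935600.

49935600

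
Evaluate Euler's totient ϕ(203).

203 = 7 · 29.
φ(7) = 7 − 1 = 6.
φ(29) = 29 − 1 = 28.
Since φ is multiplicative, φ(203) = 6 · 28 = 168.

168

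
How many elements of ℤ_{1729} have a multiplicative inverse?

1296

1729 = 7 * 13 * 19.
φ(7) = 7 − 1 = 6.
φ(13) = 13 − 1 = 12.
φ(19) = 19 − 1 = 18.
φ(1729) = 6 × 12 × 18 = 1296.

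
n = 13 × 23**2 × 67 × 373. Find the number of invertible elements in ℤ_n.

φ(13) = 13 − 1 = 12.
φ(23^2) = 23^2 − 23^1 = 529 − 23 = 506.
φ(67) = 67 − 1 = 66.
φ(373) = 373 − 1 = 372.
φ(171863107) = 12 × 506 × 66 × 372 = 149079744.

149079744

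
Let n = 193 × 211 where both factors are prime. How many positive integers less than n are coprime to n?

40320

φ(193) = 193 − 1 = 192.
φ(211) = 211 − 1 = 210.
Since φ is multiplicative, φ(40723) = 192 · 210 = 40320.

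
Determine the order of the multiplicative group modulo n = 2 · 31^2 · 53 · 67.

φ(2) = 2 − 1 = 1.
φ(31^2) = 31^2 − 31^1 = 961 − 31 = 930.
φ(53) = 53 − 1 = 52.
φ(67) = 67 − 1 = 66.
Since φ is multiplicative, φ(6825022) = 1 · 930 · 52 · 66 = 3191760.

3191760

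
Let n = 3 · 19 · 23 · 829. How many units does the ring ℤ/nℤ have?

655776

φ(3) = 3 − 1 = 2.
φ(19) = 19 − 1 = 18.
φ(23) = 23 − 1 = 22.
φ(829) = 829 − 1 = 828.
Multiply: 2 · 18 · 22 · 828 = 655776.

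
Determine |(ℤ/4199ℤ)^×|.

Prime factorization: 4199 = 13 × 17 × 19.
φ(13) = 13 − 1 = 12.
φ(17) = 17 − 1 = 16.
φ(19) = 19 − 1 = 18.
Multiply: 12 · 16 · 18 = 3456.

3456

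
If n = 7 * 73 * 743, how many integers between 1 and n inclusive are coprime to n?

320544

φ(379673) = 379673 · (1 − 1/7) · (1 − 1/73) · (1 − 1/743)
       = 379673 · 320544/379673 = 320544.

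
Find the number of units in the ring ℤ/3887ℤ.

3432

Prime factorization: 3887 = 13**2 × 23.
φ(13^2) = 13^2 − 13^1 = 169 − 13 = 156.
φ(23) = 23 − 1 = 22.
Since φ is multiplicative, φ(3887) = 156 · 22 = 3432.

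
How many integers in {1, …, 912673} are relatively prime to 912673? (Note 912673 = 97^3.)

φ(97^3) = 97^2·(97−1) = 9409·96 = 903264.

903264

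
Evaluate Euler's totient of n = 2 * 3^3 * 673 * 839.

φ(30490938) = 30490938 · (1 − 1/2) · (1 − 1/3) · (1 − 1/673) · (1 − 1/839)
       = 30490938 · 1126272/3387882 = 10136448.

10136448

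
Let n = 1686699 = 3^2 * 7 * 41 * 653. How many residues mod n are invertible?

938880

φ(3^2) = 3^2 − 3^1 = 9 − 3 = 6.
φ(7) = 7 − 1 = 6.
φ(41) = 41 − 1 = 40.
φ(653) = 653 − 1 = 652.
φ(1686699) = 6 × 6 × 40 × 652 = 938880.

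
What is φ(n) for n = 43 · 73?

φ(43) = 43 − 1 = 42.
φ(73) = 73 − 1 = 72.
φ(3139) = 42 × 72 = 3024.

3024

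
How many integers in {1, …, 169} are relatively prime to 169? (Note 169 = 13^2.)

156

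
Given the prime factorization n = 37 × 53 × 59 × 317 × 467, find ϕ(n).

15988467456

φ(17127964261) = 17127964261 · (1 − 1/37) · (1 − 1/53) · (1 − 1/59) · (1 − 1/317) · (1 − 1/467)
       = 17127964261 · 15988467456/17127964261 = 15988467456.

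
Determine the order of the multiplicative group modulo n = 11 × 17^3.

φ(11) = 11 − 1 = 10.
φ(17^3) = 17^2·(17−1) = 289·16 = 4624.
φ(54043) = 10 × 4624 = 46240.

46240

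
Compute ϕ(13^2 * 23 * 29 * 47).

4420416

φ(5297981) = 5297981 · (1 − 1/13) · (1 − 1/23) · (1 − 1/29) · (1 − 1/47)
       = 5297981 · 340032/407537 = 4420416.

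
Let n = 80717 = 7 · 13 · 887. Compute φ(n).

φ(80717) = 80717 · (1 − 1/7) · (1 − 1/13) · (1 − 1/887)
       = 80717 · 63792/80717 = 63792.

63792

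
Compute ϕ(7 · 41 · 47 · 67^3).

3270864960

φ(4056992107) = 4056992107 · (1 − 1/7) · (1 − 1/41) · (1 − 1/47) · (1 − 1/67)
       = 4056992107 · 728640/903763 = 3270864960.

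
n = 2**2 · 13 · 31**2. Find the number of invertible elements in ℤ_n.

φ(49972) = 49972 · (1 − 1/2) · (1 − 1/13) · (1 − 1/31)
       = 49972 · 360/806 = 22320.

22320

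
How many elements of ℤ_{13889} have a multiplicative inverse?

Prime factorization: 13889 = 17 * 19 * 43.
φ(17) = 17 − 1 = 16.
φ(19) = 19 − 1 = 18.
φ(43) = 43 − 1 = 42.
φ(13889) = 16 × 18 × 42 = 12096.

12096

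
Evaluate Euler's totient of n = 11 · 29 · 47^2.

605360

φ(11) = 11 − 1 = 10.
φ(29) = 29 − 1 = 28.
φ(47^2) = 47^1·(47−1) = 47·46 = 2162.
φ(704671) = 10 × 28 × 2162 = 605360.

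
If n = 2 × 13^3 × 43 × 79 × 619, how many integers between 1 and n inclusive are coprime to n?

4105823904

φ(2) = 2 − 1 = 1.
φ(13^3) = 13^3 − 13^2 = 2197 − 169 = 2028.
φ(43) = 43 − 1 = 42.
φ(79) = 79 − 1 = 78.
φ(619) = 619 − 1 = 618.
φ(9239452742) = 1 × 2028 × 42 × 78 × 618 = 4105823904.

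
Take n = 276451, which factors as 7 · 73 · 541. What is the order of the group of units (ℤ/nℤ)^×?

φ(7) = 7 − 1 = 6.
φ(73) = 73 − 1 = 72.
φ(541) = 541 − 1 = 540.
φ(276451) = 6 × 72 × 540 = 233280.

233280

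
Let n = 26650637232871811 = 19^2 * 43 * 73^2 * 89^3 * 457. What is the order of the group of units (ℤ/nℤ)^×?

23997073467451392

φ(19^2) = 19^2 − 19^1 = 361 − 19 = 342.
φ(43) = 43 − 1 = 42.
φ(73^2) = 73^1·(73−1) = 73·72 = 5256.
φ(89^3) = 89^2·(89−1) = 7921·88 = 697048.
φ(457) = 457 − 1 = 456.
Multiply: 342 · 42 · 5256 · 697048 · 456 = 23997073467451392.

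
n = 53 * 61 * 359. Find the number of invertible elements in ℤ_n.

1116960

φ(1160647) = 1160647 · (1 − 1/53) · (1 − 1/61) · (1 − 1/359)
       = 1160647 · 1116960/1160647 = 1116960.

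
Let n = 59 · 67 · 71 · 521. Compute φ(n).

139339200

φ(146225423) = 146225423 · (1 − 1/59) · (1 − 1/67) · (1 − 1/71) · (1 − 1/521)
       = 146225423 · 139339200/146225423 = 139339200.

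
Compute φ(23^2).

506

φ(529) = 529 · (1 − 1/23)
       = 529 · 22/23 = 506.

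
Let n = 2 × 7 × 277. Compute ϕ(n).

1656

φ(3878) = 3878 · (1 − 1/2) · (1 − 1/7) · (1 − 1/277)
       = 3878 · 1656/3878 = 1656.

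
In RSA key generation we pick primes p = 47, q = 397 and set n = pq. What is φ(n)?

For distinct primes, φ(pq) = (p−1)(q−1) = 46 × 396 = 18216.

18216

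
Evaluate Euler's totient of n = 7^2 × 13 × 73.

36288

φ(7^2) = 7^2 − 7^1 = 49 − 7 = 42.
φ(13) = 13 − 1 = 12.
φ(73) = 73 − 1 = 72.
Multiply: 42 · 12 · 72 = 36288.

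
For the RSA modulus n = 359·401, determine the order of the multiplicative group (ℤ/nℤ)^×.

For distinct primes, φ(pq) = (p−1)(q−1) = 358 × 400 = 143200.

143200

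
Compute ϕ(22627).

Factor 22627: 22627 = 11^3 · 17.
φ(22627) = 22627 · (1 − 1/11) · (1 − 1/17)
       = 22627 · 160/187 = 19360.

19360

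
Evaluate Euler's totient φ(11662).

4704

Prime factorization: 11662 = 2 * 7**3 * 17.
φ(11662) = 11662 · (1 − 1/2) · (1 − 1/7) · (1 − 1/17)
       = 11662 · 96/238 = 4704.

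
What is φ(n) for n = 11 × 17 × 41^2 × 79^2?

φ(1961839627) = 1961839627 · (1 − 1/11) · (1 − 1/17) · (1 − 1/41) · (1 − 1/79)
       = 1961839627 · 499200/605693 = 1616908800.

1616908800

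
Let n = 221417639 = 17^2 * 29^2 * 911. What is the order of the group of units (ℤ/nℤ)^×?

φ(221417639) = 221417639 · (1 − 1/17) · (1 − 1/29) · (1 − 1/911)
       = 221417639 · 407680/449123 = 200986240.

200986240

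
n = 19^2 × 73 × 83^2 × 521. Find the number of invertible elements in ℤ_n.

φ(19^2) = 19^1·(19−1) = 19·18 = 342.
φ(73) = 73 − 1 = 72.
φ(83^2) = 83^2 − 83^1 = 6889 − 83 = 6806.
φ(521) = 521 − 1 = 520.
Since φ is multiplicative, φ(94585370657) = 342 · 72 · 6806 · 520 = 87147290880.

87147290880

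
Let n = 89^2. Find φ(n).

φ(89^2) = 89^2 − 89^1 = 7921 − 89 = 7832.

7832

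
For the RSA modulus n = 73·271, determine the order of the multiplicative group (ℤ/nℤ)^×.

φ(19783) = 19783 · (1 − 1/73) · (1 − 1/271)
       = 19783 · 19440/19783 = 19440.

19440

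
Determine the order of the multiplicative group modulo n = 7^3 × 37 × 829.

8763552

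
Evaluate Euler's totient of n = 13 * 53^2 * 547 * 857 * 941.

φ(13) = 13 − 1 = 12.
φ(53^2) = 53^1·(53−1) = 53·52 = 2756.
φ(547) = 547 − 1 = 546.
φ(857) = 857 − 1 = 856.
φ(941) = 941 − 1 = 940.
φ(16108416981163) = 12 × 2756 × 546 × 856 × 940 = 14529635527680.

14529635527680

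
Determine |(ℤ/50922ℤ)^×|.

15840

Factor 50922: 50922 = 2 · 3^3 · 23 · 41.
φ(2) = 2 − 1 = 1.
φ(3^3) = 3^2·(3−1) = 9·2 = 18.
φ(23) = 23 − 1 = 22.
φ(41) = 41 − 1 = 40.
Multiply: 1 · 18 · 22 · 40 = 15840.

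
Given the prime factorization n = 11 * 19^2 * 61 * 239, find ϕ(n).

48837600

φ(57893209) = 57893209 · (1 − 1/11) · (1 − 1/19) · (1 − 1/61) · (1 − 1/239)
       = 57893209 · 2570400/3047011 = 48837600.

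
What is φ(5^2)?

φ(25) = 25 · (1 − 1/5)
       = 25 · 4/5 = 20.

20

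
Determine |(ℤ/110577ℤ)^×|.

110577 = 3 × 29 × 31 × 41.
φ(110577) = 110577 · (1 − 1/3) · (1 − 1/29) · (1 − 1/31) · (1 − 1/41)
       = 110577 · 67200/110577 = 67200.

67200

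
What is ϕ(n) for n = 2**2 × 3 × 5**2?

80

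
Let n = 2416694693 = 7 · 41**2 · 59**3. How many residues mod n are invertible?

1986676320

φ(2416694693) = 2416694693 · (1 − 1/7) · (1 − 1/41) · (1 − 1/59)
       = 2416694693 · 13920/16933 = 1986676320.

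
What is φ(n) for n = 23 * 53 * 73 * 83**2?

φ(23) = 23 − 1 = 22.
φ(53) = 53 − 1 = 52.
φ(73) = 73 − 1 = 72.
φ(83^2) = 83^2 − 83^1 = 6889 − 83 = 6806.
φ(613031443) = 22 × 52 × 72 × 6806 = 560596608.

560596608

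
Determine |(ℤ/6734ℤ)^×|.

2592

First factor: 6734 = 2 × 7 × 13 × 37.
φ(2) = 2 − 1 = 1.
φ(7) = 7 − 1 = 6.
φ(13) = 13 − 1 = 12.
φ(37) = 37 − 1 = 36.
Multiply: 1 · 6 · 12 · 36 = 2592.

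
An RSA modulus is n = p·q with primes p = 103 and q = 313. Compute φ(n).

31824

φ(103) = 103 − 1 = 102.
φ(313) = 313 − 1 = 312.
φ(32239) = 102 × 312 = 31824.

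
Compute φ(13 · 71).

840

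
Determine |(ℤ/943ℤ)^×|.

First factor: 943 = 23 · 41.
φ(23) = 23 − 1 = 22.
φ(41) = 41 − 1 = 40.
Multiply: 22 · 40 = 880.

880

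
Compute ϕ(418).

First factor: 418 = 2 × 11 × 19.
φ(418) = 418 · (1 − 1/2) · (1 − 1/11) · (1 − 1/19)
       = 418 · 180/418 = 180.

180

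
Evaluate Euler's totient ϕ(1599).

Prime factorization: 1599 = 3 · 13 · 41.
φ(3) = 3 − 1 = 2.
φ(13) = 13 − 1 = 12.
φ(41) = 41 − 1 = 40.
Multiply: 2 · 12 · 40 = 960.

960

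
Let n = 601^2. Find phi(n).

φ(361201) = 361201 · (1 − 1/601)
       = 361201 · 600/601 = 360600.

360600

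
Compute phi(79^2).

6162

φ(79^2) = 79^1·(79−1) = 79·78 = 6162.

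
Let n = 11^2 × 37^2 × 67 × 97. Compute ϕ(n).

928350720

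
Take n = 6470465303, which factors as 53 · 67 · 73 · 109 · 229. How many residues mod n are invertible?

φ(6470465303) = 6470465303 · (1 − 1/53) · (1 − 1/67) · (1 − 1/73) · (1 − 1/109) · (1 − 1/229)
       = 6470465303 · 6084688896/6470465303 = 6084688896.

6084688896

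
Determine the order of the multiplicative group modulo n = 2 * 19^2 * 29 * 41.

φ(858458) = 858458 · (1 − 1/2) · (1 − 1/19) · (1 − 1/29) · (1 − 1/41)
       = 858458 · 20160/45182 = 383040.

383040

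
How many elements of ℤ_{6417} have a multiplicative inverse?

Factor 6417: 6417 = 3^2 · 23 · 31.
φ(3^2) = 3^1·(3−1) = 3·2 = 6.
φ(23) = 23 − 1 = 22.
φ(31) = 31 − 1 = 30.
Multiply: 6 · 22 · 30 = 3960.

3960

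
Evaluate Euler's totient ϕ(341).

300

First factor: 341 = 11 * 31.
φ(341) = 341 · (1 − 1/11) · (1 − 1/31)
       = 341 · 300/341 = 300.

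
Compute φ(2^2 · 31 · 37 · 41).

φ(188108) = 188108 · (1 − 1/2) · (1 − 1/31) · (1 − 1/37) · (1 − 1/41)
       = 188108 · 43200/94054 = 86400.

86400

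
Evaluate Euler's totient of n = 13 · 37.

432

φ(481) = 481 · (1 − 1/13) · (1 − 1/37)
       = 481 · 432/481 = 432.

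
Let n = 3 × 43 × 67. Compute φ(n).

5544

φ(8643) = 8643 · (1 − 1/3) · (1 − 1/43) · (1 − 1/67)
       = 8643 · 5544/8643 = 5544.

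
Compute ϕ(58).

28

58 = 2 · 29.
φ(2) = 2 − 1 = 1.
φ(29) = 29 − 1 = 28.
φ(58) = 1 × 28 = 28.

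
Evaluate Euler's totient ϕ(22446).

7056

22446 = 2 * 3^2 * 29 * 43.
φ(22446) = 22446 · (1 − 1/2) · (1 − 1/3) · (1 − 1/29) · (1 − 1/43)
       = 22446 · 2352/7482 = 7056.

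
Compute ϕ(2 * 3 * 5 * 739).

5904

φ(2) = 2 − 1 = 1.
φ(3) = 3 − 1 = 2.
φ(5) = 5 − 1 = 4.
φ(739) = 739 − 1 = 738.
φ(22170) = 1 × 2 × 4 × 738 = 5904.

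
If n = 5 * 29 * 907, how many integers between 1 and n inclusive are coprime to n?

101472

φ(131515) = 131515 · (1 − 1/5) · (1 − 1/29) · (1 − 1/907)
       = 131515 · 101472/131515 = 101472.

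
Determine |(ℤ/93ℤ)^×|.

60

93 = 3 · 31.
φ(93) = 93 · (1 − 1/3) · (1 − 1/31)
       = 93 · 60/93 = 60.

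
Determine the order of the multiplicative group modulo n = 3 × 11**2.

φ(363) = 363 · (1 − 1/3) · (1 − 1/11)
       = 363 · 20/33 = 220.

220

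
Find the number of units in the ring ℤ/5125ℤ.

5125 = 5^3 · 41.
φ(5^3) = 5^2·(5−1) = 25·4 = 100.
φ(41) = 41 − 1 = 40.
φ(5125) = 100 × 40 = 4000.

4000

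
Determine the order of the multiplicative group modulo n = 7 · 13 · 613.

44064

φ(55783) = 55783 · (1 − 1/7) · (1 − 1/13) · (1 − 1/613)
       = 55783 · 44064/55783 = 44064.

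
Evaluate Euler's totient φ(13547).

11880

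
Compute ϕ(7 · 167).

996

φ(7) = 7 − 1 = 6.
φ(167) = 167 − 1 = 166.
Since φ is multiplicative, φ(1169) = 6 · 166 = 996.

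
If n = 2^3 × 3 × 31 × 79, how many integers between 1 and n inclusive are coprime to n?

φ(2^3) = 2^3 − 2^2 = 8 − 4 = 4.
φ(3) = 3 − 1 = 2.
φ(31) = 31 − 1 = 30.
φ(79) = 79 − 1 = 78.
Multiply: 4 · 2 · 30 · 78 = 18720.

18720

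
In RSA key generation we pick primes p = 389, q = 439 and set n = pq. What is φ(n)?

φ(170771) = 170771 · (1 − 1/389) · (1 − 1/439)
       = 170771 · 169944/170771 = 169944.

169944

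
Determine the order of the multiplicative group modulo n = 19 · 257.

4608

φ(19) = 19 − 1 = 18.
φ(257) = 257 − 1 = 256.
φ(4883) = 18 × 256 = 4608.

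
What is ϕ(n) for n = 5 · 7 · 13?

φ(455) = 455 · (1 − 1/5) · (1 − 1/7) · (1 − 1/13)
       = 455 · 288/455 = 288.

288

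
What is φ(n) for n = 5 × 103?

φ(5) = 5 − 1 = 4.
φ(103) = 103 − 1 = 102.
φ(515) = 4 × 102 = 408.

408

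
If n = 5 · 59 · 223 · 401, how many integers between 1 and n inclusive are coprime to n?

20601600

φ(5) = 5 − 1 = 4.
φ(59) = 59 − 1 = 58.
φ(223) = 223 − 1 = 222.
φ(401) = 401 − 1 = 400.
φ(26379785) = 4 × 58 × 222 × 400 = 20601600.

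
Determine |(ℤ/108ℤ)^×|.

36

Factor 108: 108 = 2^2 · 3^3.
φ(2^2) = 2^2 − 2^1 = 4 − 2 = 2.
φ(3^3) = 3^2·(3−1) = 9·2 = 18.
Since φ is multiplicative, φ(108) = 2 · 18 = 36.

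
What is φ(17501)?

17501 = 11 × 37 × 43.
φ(17501) = 17501 · (1 − 1/11) · (1 − 1/37) · (1 − 1/43)
       = 17501 · 15120/17501 = 15120.

15120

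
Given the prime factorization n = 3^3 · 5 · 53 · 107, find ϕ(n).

φ(3^3) = 3^3 − 3^2 = 27 − 9 = 18.
φ(5) = 5 − 1 = 4.
φ(53) = 53 − 1 = 52.
φ(107) = 107 − 1 = 106.
Since φ is multiplicative, φ(765585) = 18 · 4 · 52 · 106 = 396864.

396864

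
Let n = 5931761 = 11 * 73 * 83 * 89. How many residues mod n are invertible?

φ(11) = 11 − 1 = 10.
φ(73) = 73 − 1 = 72.
φ(83) = 83 − 1 = 82.
φ(89) = 89 − 1 = 88.
Multiply: 10 · 72 · 82 · 88 = 5195520.

5195520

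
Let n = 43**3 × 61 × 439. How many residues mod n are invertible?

φ(43^3) = 43^3 − 43^2 = 79507 − 1849 = 77658.
φ(61) = 61 − 1 = 60.
φ(439) = 439 − 1 = 438.
Since φ is multiplicative, φ(2129117953) = 77658 · 60 · 438 = 2040852240.

2040852240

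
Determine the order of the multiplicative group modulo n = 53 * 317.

16432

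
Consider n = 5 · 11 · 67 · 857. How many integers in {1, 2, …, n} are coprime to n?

2259840

φ(3158045) = 3158045 · (1 − 1/5) · (1 − 1/11) · (1 − 1/67) · (1 − 1/857)
       = 3158045 · 2259840/3158045 = 2259840.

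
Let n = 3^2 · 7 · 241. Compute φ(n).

φ(3^2) = 3^2 − 3^1 = 9 − 3 = 6.
φ(7) = 7 − 1 = 6.
φ(241) = 241 − 1 = 240.
Since φ is multiplicative, φ(15183) = 6 · 6 · 240 = 8640.

8640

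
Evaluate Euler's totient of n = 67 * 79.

φ(67) = 67 − 1 = 66.
φ(79) = 79 − 1 = 78.
Multiply: 66 · 78 = 5148.

5148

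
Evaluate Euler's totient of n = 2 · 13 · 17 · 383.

73344

φ(2) = 2 − 1 = 1.
φ(13) = 13 − 1 = 12.
φ(17) = 17 − 1 = 16.
φ(383) = 383 − 1 = 382.
Since φ is multiplicative, φ(169286) = 1 · 12 · 16 · 382 = 73344.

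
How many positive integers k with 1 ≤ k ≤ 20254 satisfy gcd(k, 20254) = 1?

20254 = 2 * 13 * 19 * 41.
φ(20254) = 20254 · (1 − 1/2) · (1 − 1/13) · (1 − 1/19) · (1 − 1/41)
       = 20254 · 8640/20254 = 8640.

8640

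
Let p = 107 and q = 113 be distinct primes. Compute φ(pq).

11872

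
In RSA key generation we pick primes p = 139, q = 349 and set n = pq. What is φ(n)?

For distinct primes, φ(pq) = (p−1)(q−1) = 138 × 348 = 48024.

48024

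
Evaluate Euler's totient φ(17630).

6720

Prime factorization: 17630 = 2 * 5 * 41 * 43.
φ(2) = 2 − 1 = 1.
φ(5) = 5 − 1 = 4.
φ(41) = 41 − 1 = 40.
φ(43) = 43 − 1 = 42.
Multiply: 1 · 4 · 40 · 42 = 6720.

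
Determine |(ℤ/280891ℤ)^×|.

230400

Prime factorization: 280891 = 13 · 17 · 31 · 41.
φ(280891) = 280891 · (1 − 1/13) · (1 − 1/17) · (1 − 1/31) · (1 − 1/41)
       = 280891 · 230400/280891 = 230400.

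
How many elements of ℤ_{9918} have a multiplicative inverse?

3024

First factor: 9918 = 2 · 3^2 · 19 · 29.
φ(2) = 2 − 1 = 1.
φ(3^2) = 3^2 − 3^1 = 9 − 3 = 6.
φ(19) = 19 − 1 = 18.
φ(29) = 29 − 1 = 28.
Multiply: 1 · 6 · 18 · 28 = 3024.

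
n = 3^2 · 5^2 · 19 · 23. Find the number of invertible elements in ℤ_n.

47520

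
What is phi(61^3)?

223260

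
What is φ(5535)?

2880

5535 = 3**3 × 5 × 41.
φ(3^3) = 3^3 − 3^2 = 27 − 9 = 18.
φ(5) = 5 − 1 = 4.
φ(41) = 41 − 1 = 40.
φ(5535) = 18 × 4 × 40 = 2880.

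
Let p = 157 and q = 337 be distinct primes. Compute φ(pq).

52416

φ(52909) = 52909 · (1 − 1/157) · (1 − 1/337)
       = 52909 · 52416/52909 = 52416.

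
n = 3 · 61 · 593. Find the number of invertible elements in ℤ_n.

71040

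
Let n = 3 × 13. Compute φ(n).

24

φ(3) = 3 − 1 = 2.
φ(13) = 13 − 1 = 12.
Since φ is multiplicative, φ(39) = 2 · 12 = 24.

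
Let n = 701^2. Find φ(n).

φ(701^2) = 701^1·(701−1) = 701·700 = 490700.

490700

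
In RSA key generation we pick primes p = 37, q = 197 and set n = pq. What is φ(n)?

7056

φ(7289) = 7289 · (1 − 1/37) · (1 − 1/197)
       = 7289 · 7056/7289 = 7056.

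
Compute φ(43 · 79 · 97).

314496

φ(329509) = 329509 · (1 − 1/43) · (1 − 1/79) · (1 − 1/97)
       = 329509 · 314496/329509 = 314496.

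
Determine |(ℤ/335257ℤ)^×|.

Factor 335257: 335257 = 13 · 17 · 37 · 41.
φ(335257) = 335257 · (1 − 1/13) · (1 − 1/17) · (1 − 1/37) · (1 − 1/41)
       = 335257 · 276480/335257 = 276480.

276480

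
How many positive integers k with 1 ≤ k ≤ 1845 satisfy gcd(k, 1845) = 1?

1845 = 3^2 * 5 * 41.
φ(1845) = 1845 · (1 − 1/3) · (1 − 1/5) · (1 − 1/41)
       = 1845 · 320/615 = 960.

960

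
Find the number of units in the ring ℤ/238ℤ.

96

238 = 2 · 7 · 17.
φ(238) = 238 · (1 − 1/2) · (1 − 1/7) · (1 − 1/17)
       = 238 · 96/238 = 96.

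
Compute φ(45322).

Factor 45322: 45322 = 2 · 17 · 31 · 43.
φ(45322) = 45322 · (1 − 1/2) · (1 − 1/17) · (1 − 1/31) · (1 − 1/43)
       = 45322 · 20160/45322 = 20160.

20160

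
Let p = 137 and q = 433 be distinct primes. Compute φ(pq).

φ(n) = (p − 1)(q − 1) = (137−1)(433−1) = 136·432 = 58752.

58752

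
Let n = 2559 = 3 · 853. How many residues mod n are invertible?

φ(2559) = 2559 · (1 − 1/3) · (1 − 1/853)
       = 2559 · 1704/2559 = 1704.

1704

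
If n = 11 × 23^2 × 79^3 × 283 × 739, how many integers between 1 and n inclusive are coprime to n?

512630889994080

φ(11) = 11 − 1 = 10.
φ(23^2) = 23^1·(23−1) = 23·22 = 506.
φ(79^3) = 79^2·(79−1) = 6241·78 = 486798.
φ(283) = 283 − 1 = 282.
φ(739) = 739 − 1 = 738.
Multiply: 10 · 506 · 486798 · 282 · 738 = 512630889994080.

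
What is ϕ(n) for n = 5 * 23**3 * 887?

φ(53960645) = 53960645 · (1 − 1/5) · (1 − 1/23) · (1 − 1/887)
       = 53960645 · 77968/102005 = 41245072.

41245072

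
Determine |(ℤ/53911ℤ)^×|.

Factor 53911: 53911 = 11 · 13^2 · 29.
φ(53911) = 53911 · (1 − 1/11) · (1 − 1/13) · (1 − 1/29)
       = 53911 · 3360/4147 = 43680.

43680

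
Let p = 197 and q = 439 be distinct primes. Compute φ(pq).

85848

φ(n) = (p − 1)(q − 1) = (197−1)(439−1) = 196·438 = 85848.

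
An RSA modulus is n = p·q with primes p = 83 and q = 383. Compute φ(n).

φ(31789) = 31789 · (1 − 1/83) · (1 − 1/383)
       = 31789 · 31324/31789 = 31324.

31324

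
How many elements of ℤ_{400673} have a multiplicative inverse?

290304

Prime factorization: 400673 = 7**2 × 13 × 17 × 37.
φ(400673) = 400673 · (1 − 1/7) · (1 − 1/13) · (1 − 1/17) · (1 − 1/37)
       = 400673 · 41472/57239 = 290304.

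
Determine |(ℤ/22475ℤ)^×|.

16800

22475 = 5^2 · 29 · 31.
φ(5^2) = 5^2 − 5^1 = 25 − 5 = 20.
φ(29) = 29 − 1 = 28.
φ(31) = 31 − 1 = 30.
φ(22475) = 20 × 28 × 30 = 16800.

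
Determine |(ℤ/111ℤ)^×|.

Factor 111: 111 = 3 * 37.
φ(111) = 111 · (1 − 1/3) · (1 − 1/37)
       = 111 · 72/111 = 72.

72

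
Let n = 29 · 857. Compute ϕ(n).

23968

φ(24853) = 24853 · (1 − 1/29) · (1 − 1/857)
       = 24853 · 23968/24853 = 23968.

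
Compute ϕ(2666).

1260

2666 = 2 · 31 · 43.
φ(2666) = 2666 · (1 − 1/2) · (1 − 1/31) · (1 − 1/43)
       = 2666 · 1260/2666 = 1260.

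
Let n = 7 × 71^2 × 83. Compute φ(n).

φ(7) = 7 − 1 = 6.
φ(71^2) = 71^2 − 71^1 = 5041 − 71 = 4970.
φ(83) = 83 − 1 = 82.
Since φ is multiplicative, φ(2928821) = 6 · 4970 · 82 = 2445240.

2445240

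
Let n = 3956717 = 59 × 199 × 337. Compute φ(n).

φ(3956717) = 3956717 · (1 − 1/59) · (1 − 1/199) · (1 − 1/337)
       = 3956717 · 3858624/3956717 = 3858624.

3858624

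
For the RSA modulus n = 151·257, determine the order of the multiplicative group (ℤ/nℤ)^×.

38400

φ(pq) = (p−1)(q−1) = 150 · 256 = 38400.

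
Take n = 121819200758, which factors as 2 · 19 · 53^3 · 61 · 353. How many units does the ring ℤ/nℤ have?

55529210880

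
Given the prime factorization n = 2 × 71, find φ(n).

70

φ(142) = 142 · (1 − 1/2) · (1 − 1/71)
       = 142 · 70/142 = 70.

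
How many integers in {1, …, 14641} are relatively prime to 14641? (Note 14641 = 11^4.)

φ(11^4) = 11^4 − 11^3 = 14641 − 1331 = 13310.

13310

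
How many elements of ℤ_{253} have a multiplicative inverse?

220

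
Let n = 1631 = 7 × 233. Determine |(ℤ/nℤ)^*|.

1392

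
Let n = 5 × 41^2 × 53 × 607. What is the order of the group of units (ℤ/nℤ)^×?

φ(5) = 5 − 1 = 4.
φ(41^2) = 41^1·(41−1) = 41·40 = 1640.
φ(53) = 53 − 1 = 52.
φ(607) = 607 − 1 = 606.
Since φ is multiplicative, φ(270397255) = 4 · 1640 · 52 · 606 = 206718720.

206718720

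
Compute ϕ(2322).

756

Prime factorization: 2322 = 2 · 3^3 · 43.
φ(2322) = 2322 · (1 − 1/2) · (1 − 1/3) · (1 − 1/43)
       = 2322 · 84/258 = 756.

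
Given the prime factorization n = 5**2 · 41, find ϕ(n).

φ(5^2) = 5^2 − 5^1 = 25 − 5 = 20.
φ(41) = 41 − 1 = 40.
Multiply: 20 · 40 = 800.

800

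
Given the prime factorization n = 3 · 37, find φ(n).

72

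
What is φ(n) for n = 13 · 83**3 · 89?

596532288

φ(13) = 13 − 1 = 12.
φ(83^3) = 83^2·(83−1) = 6889·82 = 564898.
φ(89) = 89 − 1 = 88.
φ(661557559) = 12 × 564898 × 88 = 596532288.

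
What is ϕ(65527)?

Factor 65527: 65527 = 7 * 11 * 23 * 37.
φ(65527) = 65527 · (1 − 1/7) · (1 − 1/11) · (1 − 1/23) · (1 − 1/37)
       = 65527 · 47520/65527 = 47520.

47520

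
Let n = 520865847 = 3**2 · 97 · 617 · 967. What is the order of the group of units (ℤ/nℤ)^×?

342752256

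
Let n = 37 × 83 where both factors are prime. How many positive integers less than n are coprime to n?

2952

For distinct primes, φ(pq) = (p−1)(q−1) = 36 × 82 = 2952.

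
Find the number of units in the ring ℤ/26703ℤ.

26703 = 3^3 × 23 × 43.
φ(3^3) = 3^3 − 3^2 = 27 − 9 = 18.
φ(23) = 23 − 1 = 22.
φ(43) = 43 − 1 = 42.
φ(26703) = 18 × 22 × 42 = 16632.

16632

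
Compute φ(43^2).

1806

φ(43^2) = 43^1·(43−1) = 43·42 = 1806.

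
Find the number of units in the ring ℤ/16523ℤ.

14400

16523 = 13 * 31 * 41.
φ(13) = 13 − 1 = 12.
φ(31) = 31 − 1 = 30.
φ(41) = 41 − 1 = 40.
Since φ is multiplicative, φ(16523) = 12 · 30 · 40 = 14400.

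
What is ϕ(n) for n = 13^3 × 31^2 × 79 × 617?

90620449920

φ(13^3) = 13^2·(13−1) = 169·12 = 2028.
φ(31^2) = 31^2 − 31^1 = 961 − 31 = 930.
φ(79) = 79 − 1 = 78.
φ(617) = 617 − 1 = 616.
φ(102911924531) = 2028 × 930 × 78 × 616 = 90620449920.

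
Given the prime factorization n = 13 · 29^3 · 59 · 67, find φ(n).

1081700928

φ(1253326321) = 1253326321 · (1 − 1/13) · (1 − 1/29) · (1 − 1/59) · (1 − 1/67)
       = 1253326321 · 1286208/1490281 = 1081700928.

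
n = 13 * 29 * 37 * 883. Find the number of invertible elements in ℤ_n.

10668672

φ(12316967) = 12316967 · (1 − 1/13) · (1 − 1/29) · (1 − 1/37) · (1 − 1/883)
       = 12316967 · 10668672/12316967 = 10668672.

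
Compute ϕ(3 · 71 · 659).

φ(3) = 3 − 1 = 2.
φ(71) = 71 − 1 = 70.
φ(659) = 659 − 1 = 658.
Multiply: 2 · 70 · 658 = 92120.

92120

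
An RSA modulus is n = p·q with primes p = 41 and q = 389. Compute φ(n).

φ(pq) = (p−1)(q−1) = 40 · 388 = 15520.

15520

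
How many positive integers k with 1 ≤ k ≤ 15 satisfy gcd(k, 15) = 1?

First factor: 15 = 3 × 5.
φ(15) = 15 · (1 − 1/3) · (1 − 1/5)
       = 15 · 8/15 = 8.

8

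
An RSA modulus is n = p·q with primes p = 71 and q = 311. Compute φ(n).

21700

φ(pq) = (p−1)(q−1) = 70 · 310 = 21700.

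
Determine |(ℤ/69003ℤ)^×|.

38400

69003 = 3**2 × 11 × 17 × 41.
φ(3^2) = 3^2 − 3^1 = 9 − 3 = 6.
φ(11) = 11 − 1 = 10.
φ(17) = 17 − 1 = 16.
φ(41) = 41 − 1 = 40.
φ(69003) = 6 × 10 × 16 × 40 = 38400.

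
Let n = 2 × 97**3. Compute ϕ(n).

903264

φ(2) = 2 − 1 = 1.
φ(97^3) = 97^2·(97−1) = 9409·96 = 903264.
φ(1825346) = 1 × 903264 = 903264.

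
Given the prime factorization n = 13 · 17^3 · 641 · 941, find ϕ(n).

φ(38524567289) = 38524567289 · (1 − 1/13) · (1 − 1/17) · (1 − 1/641) · (1 − 1/941)
       = 38524567289 · 115507200/133303001 = 33381580800.

33381580800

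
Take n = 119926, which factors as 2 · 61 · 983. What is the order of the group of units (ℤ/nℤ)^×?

58920

φ(2) = 2 − 1 = 1.
φ(61) = 61 − 1 = 60.
φ(983) = 983 − 1 = 982.
Since φ is multiplicative, φ(119926) = 1 · 60 · 982 = 58920.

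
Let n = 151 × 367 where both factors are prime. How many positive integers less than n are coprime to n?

54900

φ(pq) = (p−1)(q−1) = 150 · 366 = 54900.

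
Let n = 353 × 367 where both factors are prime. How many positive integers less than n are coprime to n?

φ(129551) = 129551 · (1 − 1/353) · (1 − 1/367)
       = 129551 · 128832/129551 = 128832.

128832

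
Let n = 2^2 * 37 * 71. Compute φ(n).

φ(10508) = 10508 · (1 − 1/2) · (1 − 1/37) · (1 − 1/71)
       = 10508 · 2520/5254 = 5040.

5040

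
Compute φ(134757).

Prime factorization: 134757 = 3**3 × 7 × 23 × 31.
φ(3^3) = 3^3 − 3^2 = 27 − 9 = 18.
φ(7) = 7 − 1 = 6.
φ(23) = 23 − 1 = 22.
φ(31) = 31 − 1 = 30.
Since φ is multiplicative, φ(134757) = 18 · 6 · 22 · 30 = 71280.

71280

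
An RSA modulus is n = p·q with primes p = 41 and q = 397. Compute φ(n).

φ(16277) = 16277 · (1 − 1/41) · (1 − 1/397)
       = 16277 · 15840/16277 = 15840.

15840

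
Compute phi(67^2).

φ(4489) = 4489 · (1 − 1/67)
       = 4489 · 66/67 = 4422.

4422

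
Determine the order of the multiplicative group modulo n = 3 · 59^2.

6844

φ(3) = 3 − 1 = 2.
φ(59^2) = 59^2 − 59^1 = 3481 − 59 = 3422.
φ(10443) = 2 × 3422 = 6844.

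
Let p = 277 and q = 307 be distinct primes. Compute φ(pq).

φ(277) = 277 − 1 = 276.
φ(307) = 307 − 1 = 306.
φ(85039) = 276 × 306 = 84456.

84456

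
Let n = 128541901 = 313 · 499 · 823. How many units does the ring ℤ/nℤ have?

127719072

φ(313) = 313 − 1 = 312.
φ(499) = 499 − 1 = 498.
φ(823) = 823 − 1 = 822.
Multiply: 312 · 498 · 822 = 127719072.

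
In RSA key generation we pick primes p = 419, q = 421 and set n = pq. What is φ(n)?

φ(n) = (p − 1)(q − 1) = (419−1)(421−1) = 418·420 = 175560.

175560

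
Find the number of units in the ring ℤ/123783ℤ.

72600

First factor: 123783 = 3 · 11^3 · 31.
φ(3) = 3 − 1 = 2.
φ(11^3) = 11^3 − 11^2 = 1331 − 121 = 1210.
φ(31) = 31 − 1 = 30.
Multiply: 2 · 1210 · 30 = 72600.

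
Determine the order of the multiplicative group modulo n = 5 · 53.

208

φ(265) = 265 · (1 − 1/5) · (1 − 1/53)
       = 265 · 208/265 = 208.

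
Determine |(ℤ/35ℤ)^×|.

24

Factor 35: 35 = 5 × 7.
φ(35) = 35 · (1 − 1/5) · (1 − 1/7)
       = 35 · 24/35 = 24.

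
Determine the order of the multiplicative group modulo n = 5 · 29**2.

3248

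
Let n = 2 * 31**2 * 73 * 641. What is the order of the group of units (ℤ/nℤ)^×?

φ(2) = 2 − 1 = 1.
φ(31^2) = 31^2 − 31^1 = 961 − 31 = 930.
φ(73) = 73 − 1 = 72.
φ(641) = 641 − 1 = 640.
Multiply: 1 · 930 · 72 · 640 = 42854400.

42854400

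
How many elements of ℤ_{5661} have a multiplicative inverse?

3456

5661 = 3**2 · 17 · 37.
φ(3^2) = 3^2 − 3^1 = 9 − 3 = 6.
φ(17) = 17 − 1 = 16.
φ(37) = 37 − 1 = 36.
Since φ is multiplicative, φ(5661) = 6 · 16 · 36 = 3456.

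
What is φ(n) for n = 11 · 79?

780

φ(11) = 11 − 1 = 10.
φ(79) = 79 − 1 = 78.
Since φ is multiplicative, φ(869) = 10 · 78 = 780.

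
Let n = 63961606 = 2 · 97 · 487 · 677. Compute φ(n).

31539456

φ(2) = 2 − 1 = 1.
φ(97) = 97 − 1 = 96.
φ(487) = 487 − 1 = 486.
φ(677) = 677 − 1 = 676.
φ(63961606) = 1 × 96 × 486 × 676 = 31539456.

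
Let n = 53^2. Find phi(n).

2756

φ(53^2) = 53^2 − 53^1 = 2809 − 53 = 2756.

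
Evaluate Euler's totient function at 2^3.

φ(8) = 8 · (1 − 1/2)
       = 8 · 1/2 = 4.

4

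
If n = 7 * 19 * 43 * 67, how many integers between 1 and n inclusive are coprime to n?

299376

φ(383173) = 383173 · (1 − 1/7) · (1 − 1/19) · (1 − 1/43) · (1 − 1/67)
       = 383173 · 299376/383173 = 299376.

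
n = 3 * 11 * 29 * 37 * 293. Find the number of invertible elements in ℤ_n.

5886720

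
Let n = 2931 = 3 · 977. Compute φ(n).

φ(3) = 3 − 1 = 2.
φ(977) = 977 − 1 = 976.
Multiply: 2 · 976 = 1952.

1952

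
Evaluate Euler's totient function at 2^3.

φ(2^3) = 2^3 − 2^2 = 8 − 4 = 4.

4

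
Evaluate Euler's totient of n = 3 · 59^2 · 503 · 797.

φ(4186504713) = 4186504713 · (1 − 1/3) · (1 − 1/59) · (1 − 1/503) · (1 − 1/797)
       = 4186504713 · 46352672/70957707 = 2734807648.

2734807648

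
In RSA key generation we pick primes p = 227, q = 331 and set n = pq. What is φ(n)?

74580

For distinct primes, φ(pq) = (p−1)(q−1) = 226 × 330 = 74580.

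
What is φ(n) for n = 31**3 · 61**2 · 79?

8230388400

φ(31^3) = 31^2·(31−1) = 961·30 = 28830.
φ(61^2) = 61^2 − 61^1 = 3721 − 61 = 3660.
φ(79) = 79 − 1 = 78.
Multiply: 28830 · 3660 · 78 = 8230388400.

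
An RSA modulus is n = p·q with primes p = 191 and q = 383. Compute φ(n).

φ(pq) = (p−1)(q−1) = 190 · 382 = 72580.

72580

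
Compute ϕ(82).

Prime factorization: 82 = 2 · 41.
φ(2) = 2 − 1 = 1.
φ(41) = 41 − 1 = 40.
Since φ is multiplicative, φ(82) = 1 · 40 = 40.

40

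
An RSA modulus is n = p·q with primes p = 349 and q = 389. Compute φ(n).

135024

φ(349) = 349 − 1 = 348.
φ(389) = 389 − 1 = 388.
φ(135761) = 348 × 388 = 135024.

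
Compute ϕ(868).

360

Prime factorization: 868 = 2**2 · 7 · 31.
φ(868) = 868 · (1 − 1/2) · (1 − 1/7) · (1 − 1/31)
       = 868 · 180/434 = 360.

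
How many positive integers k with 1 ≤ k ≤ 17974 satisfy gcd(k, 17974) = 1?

Prime factorization: 17974 = 2 · 11 · 19 · 43.
φ(17974) = 17974 · (1 − 1/2) · (1 − 1/11) · (1 − 1/19) · (1 − 1/43)
       = 17974 · 7560/17974 = 7560.

7560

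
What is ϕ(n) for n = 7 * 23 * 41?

5280

φ(7) = 7 − 1 = 6.
φ(23) = 23 − 1 = 22.
φ(41) = 41 − 1 = 40.
Multiply: 6 · 22 · 40 = 5280.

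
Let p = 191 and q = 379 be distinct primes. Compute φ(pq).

71820

φ(191) = 191 − 1 = 190.
φ(379) = 379 − 1 = 378.
Multiply: 190 · 378 = 71820.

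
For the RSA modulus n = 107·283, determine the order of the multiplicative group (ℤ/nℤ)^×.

29892

φ(pq) = (p−1)(q−1) = 106 · 282 = 29892.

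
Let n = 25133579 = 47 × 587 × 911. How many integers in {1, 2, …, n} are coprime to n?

φ(25133579) = 25133579 · (1 − 1/47) · (1 − 1/587) · (1 − 1/911)
       = 25133579 · 24529960/25133579 = 24529960.

24529960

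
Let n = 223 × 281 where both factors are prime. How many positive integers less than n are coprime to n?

φ(n) = (p − 1)(q − 1) = (223−1)(281−1) = 222·280 = 62160.

62160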